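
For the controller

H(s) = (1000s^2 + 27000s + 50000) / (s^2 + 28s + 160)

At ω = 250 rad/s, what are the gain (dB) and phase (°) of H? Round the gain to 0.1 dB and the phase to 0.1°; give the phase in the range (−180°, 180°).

60.0 dB, 0.2°

Substitute s = j250:
Numerator: 1000(j250)^2 + 27000(j250) + 50000 = -62450000 + j6750000
Denominator: (j250)^2 + 28(j250) + 160 = -62340 + j7000
|N| = √(62450000² + 6750000²) ≈ 6.2814e+07, ∠N ≈ 173.83°
|D| = √(62340² + 7000²) ≈ 62732, ∠D ≈ 173.59°
|H| = 6.2814e+07 / 62732 ≈ 1001.3
Gain = 20 log₁₀(1001.3) ≈ 60.01 dB
∠H = 173.83° − 173.59° = 0.24°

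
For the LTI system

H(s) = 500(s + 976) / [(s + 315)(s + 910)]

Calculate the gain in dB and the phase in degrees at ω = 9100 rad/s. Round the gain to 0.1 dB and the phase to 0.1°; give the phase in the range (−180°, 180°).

At s = jω = j9100:
zero (s+976): 976 + j9100 → |·| = √(976²+9100²) = √83762576 ≈ 9152.2, ∠ = arctan(9100/976) ≈ 83.88°
pole (s+315): 315 + j9100 → |·| = √(315²+9100²) = √82909225 ≈ 9105.5, ∠ = arctan(9100/315) ≈ 88.02°
pole (s+910): 910 + j9100 → |·| = √(910²+9100²) = √83638100 ≈ 9145.4, ∠ = arctan(9100/910) ≈ 84.29°
|H| = 500 · 9152.2 / 8.3273e+07 ≈ 0.054953
Gain = 20 log₁₀(0.054953) ≈ -25.20 dB
∠H = 83.88° − 172.31° = -88.43°

-25.2 dB, -88.4°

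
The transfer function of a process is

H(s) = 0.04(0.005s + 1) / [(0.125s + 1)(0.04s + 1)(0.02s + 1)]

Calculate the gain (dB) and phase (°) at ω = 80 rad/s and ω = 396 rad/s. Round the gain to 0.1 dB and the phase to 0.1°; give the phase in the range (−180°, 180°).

ω = 80: -63.4 dB, 166.9°; ω = 396: -97.0 dB, 165.2°

At ω = 80 rad/s:
zero (1 + j80·0.005) = 1 + j0.4 → |·| ≈ 1.077, ∠ ≈ 21.80°
pole (1 + j80·0.125) = 1 + j10 → |·| ≈ 10.05, ∠ ≈ 84.29°
pole (1 + j80·0.04) = 1 + j3.2 → |·| ≈ 3.3526, ∠ ≈ 72.65°
pole (1 + j80·0.02) = 1 + j1.6 → |·| ≈ 1.8868, ∠ ≈ 57.99°
|H| = 0.04 · 1.077 / (10.05 · 3.3526 · 1.8868) ≈ 0.00067764
Gain = 20 log₁₀(0.00067764) ≈ -63.38 dB
∠H = (21.80°) − (84.29° + 72.65° + 57.99°) = -193.13° ≡ 166.87° (principal value)

At ω = 396 rad/s:
zero (1 + j396·0.005) = 1 + j1.98 → |·| ≈ 2.2182, ∠ ≈ 63.20°
pole (1 + j396·0.125) = 1 + j49.5 → |·| ≈ 49.51, ∠ ≈ 88.84°
pole (1 + j396·0.04) = 1 + j15.84 → |·| ≈ 15.872, ∠ ≈ 86.39°
pole (1 + j396·0.02) = 1 + j7.92 → |·| ≈ 7.9829, ∠ ≈ 82.80°
|H| = 0.04 · 2.2182 / (49.51 · 15.872 · 7.9829) ≈ 1.4144e-05
Gain = 20 log₁₀(1.4144e-05) ≈ -96.99 dB
∠H = (63.20°) − (88.84° + 86.39° + 82.80°) = -194.83° ≡ 165.17° (principal value)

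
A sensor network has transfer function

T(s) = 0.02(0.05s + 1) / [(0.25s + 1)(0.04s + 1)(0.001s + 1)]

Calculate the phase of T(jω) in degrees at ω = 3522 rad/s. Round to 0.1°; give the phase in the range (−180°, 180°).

-164.0°

At ω = 3522 rad/s:
zero (1 + j3522·0.05) = 1 + j176.1 → |·| ≈ 176.1, ∠ ≈ 89.67°
pole (1 + j3522·0.25) = 1 + j880.5 → |·| ≈ 880.5, ∠ ≈ 89.93°
pole (1 + j3522·0.04) = 1 + j140.88 → |·| ≈ 140.88, ∠ ≈ 89.59°
pole (1 + j3522·0.001) = 1 + j3.522 → |·| ≈ 3.6612, ∠ ≈ 74.15°
∠T = (89.67°) − (89.93° + 89.59° + 74.15°) = -164.00°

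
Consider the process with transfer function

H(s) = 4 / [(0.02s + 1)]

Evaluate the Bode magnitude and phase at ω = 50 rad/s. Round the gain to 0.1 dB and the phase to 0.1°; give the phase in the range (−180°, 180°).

At ω = 50 rad/s:
pole (1 + j50·0.02) = 1 + j1 → |·| ≈ 1.4142, ∠ ≈ 45.00°
|H| = 4 · 1 / (1.4142) ≈ 2.8285
Gain = 20 log₁₀(2.8285) ≈ 9.03 dB
∠H = (0°) − (45.00°) = -45.00°

9.0 dB, -45.0°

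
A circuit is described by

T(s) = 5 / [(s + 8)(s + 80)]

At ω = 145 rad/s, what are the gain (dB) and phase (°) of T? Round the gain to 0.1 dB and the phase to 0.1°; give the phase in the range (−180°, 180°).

-73.6 dB, -148.0°

At s = jω = j145:
pole (s+8): 8 + j145 → |·| = √(8²+145²) = √21089 ≈ 145.22, ∠ = arctan(145/8) ≈ 86.84°
pole (s+80): 80 + j145 → |·| = √(80²+145²) = √27425 ≈ 165.6, ∠ = arctan(145/80) ≈ 61.11°
|T| = 5 / 24048 ≈ 0.00020792
Gain = 20 log₁₀(0.00020792) ≈ -73.64 dB
∠T = 0.00° − 147.95° = -147.95°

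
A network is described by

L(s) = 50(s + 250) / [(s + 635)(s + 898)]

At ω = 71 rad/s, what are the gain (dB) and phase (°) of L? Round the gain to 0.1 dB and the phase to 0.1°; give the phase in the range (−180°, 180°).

At s = jω = j71:
zero (s+250): 250 + j71 → |·| = √(250²+71²) = √67541 ≈ 259.89, ∠ = arctan(71/250) ≈ 15.85°
pole (s+635): 635 + j71 → |·| = √(635²+71²) = √408266 ≈ 638.96, ∠ = arctan(71/635) ≈ 6.38°
pole (s+898): 898 + j71 → |·| = √(898²+71²) = √811445 ≈ 900.8, ∠ = arctan(71/898) ≈ 4.52°
|L| = 50 · 259.89 / 5.7558e+05 ≈ 0.022576
Gain = 20 log₁₀(0.022576) ≈ -32.93 dB
∠L = 15.85° − 10.90° = 4.95°

-32.9 dB, 5.0°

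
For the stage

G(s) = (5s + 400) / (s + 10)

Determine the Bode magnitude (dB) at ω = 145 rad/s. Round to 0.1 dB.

15.1 dB

Substitute s = j145:
Numerator: 5(j145) + 400 = 400 + j725
Denominator: (j145) + 10 = 10 + j145
|N| = √(400² + 725²) ≈ 828.02, ∠N ≈ 61.11°
|D| = √(10² + 145²) ≈ 145.34, ∠D ≈ 86.05°
|G| = 828.02 / 145.34 ≈ 5.6971
Gain = 20 log₁₀(5.6971) ≈ 15.11 dB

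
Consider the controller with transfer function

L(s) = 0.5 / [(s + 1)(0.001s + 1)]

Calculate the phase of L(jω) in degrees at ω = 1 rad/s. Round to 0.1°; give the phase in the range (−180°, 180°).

-45.1°

At ω = 1 rad/s:
pole (1 + j1·1) = 1 + j1 → |·| ≈ 1.4142, ∠ ≈ 45.00°
pole (1 + j1·0.001) = 1 + j0.001 → |·| ≈ 1, ∠ ≈ 0.06°
∠L = (0°) − (45.00° + 0.06°) = -45.06°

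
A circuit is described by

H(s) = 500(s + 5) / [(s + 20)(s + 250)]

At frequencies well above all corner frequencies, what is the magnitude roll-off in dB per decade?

Each pole contributes −20 dB/decade at high frequency; each zero contributes +20 dB/decade.
Net: 1 zero(s) − 2 pole(s) → -20 dB/decade.

-20 dB/decade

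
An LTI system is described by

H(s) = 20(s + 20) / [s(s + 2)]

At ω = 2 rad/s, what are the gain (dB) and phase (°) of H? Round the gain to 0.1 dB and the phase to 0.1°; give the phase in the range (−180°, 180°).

At s = jω = j2:
zero (s+20): 20 + j2 → |·| = √(20²+2²) = √404 ≈ 20.1, ∠ = arctan(2/20) ≈ 5.71°
pole (s+2): 2 + j2 → |·| = √(2²+2²) = √8 ≈ 2.8284, ∠ = arctan(2/2) ≈ 45.00°
pole at origin: |s| = 2, ∠ = 90.00° (in denominator)
|H| = 20 · 20.1 / 5.6568 ≈ 71.065
Gain = 20 log₁₀(71.065) ≈ 37.03 dB
∠H = 5.71° − 135.00° = -129.29°

37.0 dB, -129.3°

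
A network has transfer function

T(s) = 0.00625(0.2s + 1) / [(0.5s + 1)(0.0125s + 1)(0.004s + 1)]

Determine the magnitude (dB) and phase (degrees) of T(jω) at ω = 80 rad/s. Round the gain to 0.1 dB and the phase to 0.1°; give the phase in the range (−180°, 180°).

At ω = 80 rad/s:
zero (1 + j80·0.2) = 1 + j16 → |·| ≈ 16.031, ∠ ≈ 86.42°
pole (1 + j80·0.5) = 1 + j40 → |·| ≈ 40.012, ∠ ≈ 88.57°
pole (1 + j80·0.0125) = 1 + j1 → |·| ≈ 1.4142, ∠ ≈ 45.00°
pole (1 + j80·0.004) = 1 + j0.32 → |·| ≈ 1.05, ∠ ≈ 17.74°
|T| = 0.00625 · 16.031 / (40.012 · 1.4142 · 1.05) ≈ 0.0016864
Gain = 20 log₁₀(0.0016864) ≈ -55.46 dB
∠T = (86.42°) − (88.57° + 45.00° + 17.74°) = -64.89°

-55.5 dB, -64.9°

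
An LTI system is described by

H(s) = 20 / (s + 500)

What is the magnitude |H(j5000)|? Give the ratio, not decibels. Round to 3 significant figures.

At s = jω = j5000:
pole (s+500): 500 + j5000 → |·| = √(500²+5000²) = √25250000 ≈ 5024.9, ∠ = arctan(5000/500) ≈ 84.29°
|H| = 20 / 5024.9 ≈ 0.0039802

0.00398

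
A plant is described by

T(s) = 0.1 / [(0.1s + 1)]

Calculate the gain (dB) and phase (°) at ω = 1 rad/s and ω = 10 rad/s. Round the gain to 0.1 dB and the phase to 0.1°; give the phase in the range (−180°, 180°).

ω = 1: -20.0 dB, -5.7°; ω = 10: -23.0 dB, -45.0°

At ω = 1 rad/s:
pole (1 + j1·0.1) = 1 + j0.1 → |·| ≈ 1.005, ∠ ≈ 5.71°
|T| = 0.1 · 1 / (1.005) ≈ 0.099502
Gain = 20 log₁₀(0.099502) ≈ -20.04 dB
∠T = (0°) − (5.71°) = -5.71°

At ω = 10 rad/s:
pole (1 + j10·0.1) = 1 + j1 → |·| ≈ 1.4142, ∠ ≈ 45.00°
|T| = 0.1 · 1 / (1.4142) ≈ 0.070711
Gain = 20 log₁₀(0.070711) ≈ -23.01 dB
∠T = (0°) − (45.00°) = -45.00°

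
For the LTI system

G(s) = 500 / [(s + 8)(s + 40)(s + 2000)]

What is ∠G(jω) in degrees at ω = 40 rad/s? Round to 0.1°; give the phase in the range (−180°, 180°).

-124.8°

At s = jω = j40:
pole (s+8): 8 + j40 → |·| = √(8²+40²) = √1664 ≈ 40.792, ∠ = arctan(40/8) ≈ 78.69°
pole (s+40): 40 + j40 → |·| = √(40²+40²) = √3200 ≈ 56.569, ∠ = arctan(40/40) ≈ 45.00°
pole (s+2000): 2000 + j40 → |·| = √(2000²+40²) = √4001600 ≈ 2000.4, ∠ = arctan(40/2000) ≈ 1.15°
∠G = 0.00° − 124.84° = -124.84°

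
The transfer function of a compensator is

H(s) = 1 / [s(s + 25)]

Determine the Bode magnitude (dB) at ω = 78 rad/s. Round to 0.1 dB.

-76.1 dB

At s = jω = j78:
pole (s+25): 25 + j78 → |·| = √(25²+78²) = √6709 ≈ 81.908, ∠ = arctan(78/25) ≈ 72.23°
pole at origin: |s| = 78, ∠ = 90.00° (in denominator)
|H| = 1 / 6388.8 ≈ 0.00015652
Gain = 20 log₁₀(0.00015652) ≈ -76.11 dB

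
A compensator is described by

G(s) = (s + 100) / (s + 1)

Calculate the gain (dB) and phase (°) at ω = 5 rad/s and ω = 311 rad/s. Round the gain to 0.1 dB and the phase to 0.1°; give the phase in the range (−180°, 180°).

ω = 5: 25.9 dB, -75.8°; ω = 311: 0.4 dB, -17.6°

Substitute s = j5:
Numerator: (j5) + 100 = 100 + j5
Denominator: (j5) + 1 = 1 + j5
|N| = √(100² + 5²) ≈ 100.12, ∠N ≈ 2.86°
|D| = √(1² + 5²) ≈ 5.099, ∠D ≈ 78.69°
|G| = 100.12 / 5.099 ≈ 19.635
Gain = 20 log₁₀(19.635) ≈ 25.86 dB
∠G = 2.86° − 78.69° = -75.83°

Substitute s = j311:
Numerator: (j311) + 100 = 100 + j311
Denominator: (j311) + 1 = 1 + j311
|N| = √(100² + 311²) ≈ 326.68, ∠N ≈ 72.18°
|D| = √(1² + 311²) ≈ 311, ∠D ≈ 89.82°
|G| = 326.68 / 311 ≈ 1.0504
Gain = 20 log₁₀(1.0504) ≈ 0.43 dB
∠G = 72.18° − 89.82° = -17.64°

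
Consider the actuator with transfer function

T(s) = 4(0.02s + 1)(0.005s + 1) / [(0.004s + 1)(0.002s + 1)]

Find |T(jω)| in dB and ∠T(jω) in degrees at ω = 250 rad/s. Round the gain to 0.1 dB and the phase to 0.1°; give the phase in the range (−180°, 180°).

At ω = 250 rad/s:
zero (1 + j250·0.02) = 1 + j5 → |·| ≈ 5.099, ∠ ≈ 78.69°
zero (1 + j250·0.005) = 1 + j1.25 → |·| ≈ 1.6008, ∠ ≈ 51.34°
pole (1 + j250·0.004) = 1 + j1 → |·| ≈ 1.4142, ∠ ≈ 45.00°
pole (1 + j250·0.002) = 1 + j0.5 → |·| ≈ 1.118, ∠ ≈ 26.57°
|T| = 4 · 5.099 · 1.6008 / (1.4142 · 1.118) ≈ 20.65
Gain = 20 log₁₀(20.65) ≈ 26.30 dB
∠T = (78.69° + 51.34°) − (45.00° + 26.57°) = 58.46°

26.3 dB, 58.5°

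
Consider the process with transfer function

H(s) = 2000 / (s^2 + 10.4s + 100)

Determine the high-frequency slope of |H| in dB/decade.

-40 dB/decade

Each pole contributes −20 dB/decade at high frequency; each zero contributes +20 dB/decade.
Net: 0 zero(s) − 2 pole(s) → -40 dB/decade.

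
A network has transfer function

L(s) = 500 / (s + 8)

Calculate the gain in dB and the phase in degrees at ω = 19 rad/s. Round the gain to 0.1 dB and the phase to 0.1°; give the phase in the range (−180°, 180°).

27.7 dB, -67.2°

Substitute s = j19:
Numerator: 500 = 500 + j0
Denominator: (j19) + 8 = 8 + j19
|N| = √(500² + 0²) ≈ 500, ∠N ≈ 0.00°
|D| = √(8² + 19²) ≈ 20.616, ∠D ≈ 67.17°
|L| = 500 / 20.616 ≈ 24.253
Gain = 20 log₁₀(24.253) ≈ 27.70 dB
∠L = 0.00° − 67.17° = -67.17°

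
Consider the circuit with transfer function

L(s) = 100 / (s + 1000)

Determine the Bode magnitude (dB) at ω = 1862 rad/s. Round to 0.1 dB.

-26.5 dB

At s = jω = j1862:
pole (s+1000): 1000 + j1862 → |·| = √(1000²+1862²) = √4467044 ≈ 2113.5, ∠ = arctan(1862/1000) ≈ 61.76°
|L| = 100 / 2113.5 ≈ 0.047315
Gain = 20 log₁₀(0.047315) ≈ -26.50 dB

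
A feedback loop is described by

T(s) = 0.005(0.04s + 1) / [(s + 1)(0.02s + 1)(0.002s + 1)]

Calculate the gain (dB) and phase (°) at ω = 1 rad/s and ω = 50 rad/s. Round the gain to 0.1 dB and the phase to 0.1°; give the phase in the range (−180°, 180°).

At ω = 1 rad/s:
zero (1 + j1·0.04) = 1 + j0.04 → |·| ≈ 1.0008, ∠ ≈ 2.29°
pole (1 + j1·1) = 1 + j1 → |·| ≈ 1.4142, ∠ ≈ 45.00°
pole (1 + j1·0.02) = 1 + j0.02 → |·| ≈ 1.0002, ∠ ≈ 1.15°
pole (1 + j1·0.002) = 1 + j0.002 → |·| ≈ 1, ∠ ≈ 0.11°
|T| = 0.005 · 1.0008 / (1.4142 · 1.0002 · 1) ≈ 0.0035377
Gain = 20 log₁₀(0.0035377) ≈ -49.03 dB
∠T = (2.29°) − (45.00° + 1.15° + 0.11°) = -43.97°

At ω = 50 rad/s:
zero (1 + j50·0.04) = 1 + j2 → |·| ≈ 2.2361, ∠ ≈ 63.43°
pole (1 + j50·1) = 1 + j50 → |·| ≈ 50.01, ∠ ≈ 88.85°
pole (1 + j50·0.02) = 1 + j1 → |·| ≈ 1.4142, ∠ ≈ 45.00°
pole (1 + j50·0.002) = 1 + j0.1 → |·| ≈ 1.005, ∠ ≈ 5.71°
|T| = 0.005 · 2.2361 / (50.01 · 1.4142 · 1.005) ≈ 0.0001573
Gain = 20 log₁₀(0.0001573) ≈ -76.07 dB
∠T = (63.43°) − (88.85° + 45.00° + 5.71°) = -76.13°

ω = 1: -49.0 dB, -44.0°; ω = 50: -76.1 dB, -76.1°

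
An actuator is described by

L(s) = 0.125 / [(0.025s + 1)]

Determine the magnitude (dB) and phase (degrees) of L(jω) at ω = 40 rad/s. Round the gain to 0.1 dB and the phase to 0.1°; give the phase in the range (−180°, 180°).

At ω = 40 rad/s:
pole (1 + j40·0.025) = 1 + j1 → |·| ≈ 1.4142, ∠ ≈ 45.00°
|L| = 0.125 · 1 / (1.4142) ≈ 0.088389
Gain = 20 log₁₀(0.088389) ≈ -21.07 dB
∠L = (0°) − (45.00°) = -45.00°

-21.1 dB, -45.0°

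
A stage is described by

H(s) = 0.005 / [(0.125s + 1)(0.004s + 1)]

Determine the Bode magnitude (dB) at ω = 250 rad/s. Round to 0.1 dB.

-78.9 dB

At ω = 250 rad/s:
pole (1 + j250·0.125) = 1 + j31.25 → |·| ≈ 31.266, ∠ ≈ 88.17°
pole (1 + j250·0.004) = 1 + j1 → |·| ≈ 1.4142, ∠ ≈ 45.00°
|H| = 0.005 · 1 / (31.266 · 1.4142) ≈ 0.00011308
Gain = 20 log₁₀(0.00011308) ≈ -78.93 dB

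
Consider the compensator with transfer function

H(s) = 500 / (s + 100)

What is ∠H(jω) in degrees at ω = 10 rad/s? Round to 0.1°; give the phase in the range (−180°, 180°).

-5.7°

Substitute s = j10:
Numerator: 500 = 500 + j0
Denominator: (j10) + 100 = 100 + j10
|N| = √(500² + 0²) ≈ 500, ∠N ≈ 0.00°
|D| = √(100² + 10²) ≈ 100.5, ∠D ≈ 5.71°
∠H = 0.00° − 5.71° = -5.71°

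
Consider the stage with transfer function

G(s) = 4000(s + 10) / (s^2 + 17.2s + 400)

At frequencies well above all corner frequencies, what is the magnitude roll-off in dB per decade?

Each pole contributes −20 dB/decade at high frequency; each zero contributes +20 dB/decade.
Net: 1 zero(s) − 2 pole(s) → -20 dB/decade.

-20 dB/decade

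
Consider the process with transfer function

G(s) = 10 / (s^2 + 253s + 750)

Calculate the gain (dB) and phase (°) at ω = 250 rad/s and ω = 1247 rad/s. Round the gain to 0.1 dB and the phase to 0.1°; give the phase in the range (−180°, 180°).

ω = 250: -78.9 dB, -134.3°; ω = 1247: -104.0 dB, -168.5°

Substitute s = j250:
Numerator: 10 = 10 + j0
Denominator: (j250)^2 + 253(j250) + 750 = -61750 + j63250
|N| = √(10² + 0²) ≈ 10, ∠N ≈ 0.00°
|D| = √(61750² + 63250²) ≈ 88395, ∠D ≈ 134.31°
|G| = 10 / 88395 ≈ 0.00011313
Gain = 20 log₁₀(0.00011313) ≈ -78.93 dB
∠G = 0.00° − 134.31° = -134.31°

Substitute s = j1247:
Numerator: 10 = 10 + j0
Denominator: (j1247)^2 + 253(j1247) + 750 = -1554259 + j315491
|N| = √(10² + 0²) ≈ 10, ∠N ≈ 0.00°
|D| = √(1554259² + 315491²) ≈ 1.586e+06, ∠D ≈ 168.53°
|G| = 10 / 1.586e+06 ≈ 6.3052e-06
Gain = 20 log₁₀(6.3052e-06) ≈ -104.01 dB
∠G = 0.00° − 168.53° = -168.53°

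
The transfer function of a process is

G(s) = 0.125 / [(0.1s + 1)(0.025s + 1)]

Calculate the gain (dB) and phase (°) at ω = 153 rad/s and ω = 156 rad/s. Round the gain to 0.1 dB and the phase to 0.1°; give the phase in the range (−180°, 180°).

At ω = 153 rad/s:
pole (1 + j153·0.1) = 1 + j15.3 → |·| ≈ 15.333, ∠ ≈ 86.26°
pole (1 + j153·0.025) = 1 + j3.825 → |·| ≈ 3.9536, ∠ ≈ 75.35°
|G| = 0.125 · 1 / (15.333 · 3.9536) ≈ 0.002062
Gain = 20 log₁₀(0.002062) ≈ -53.71 dB
∠G = (0°) − (86.26° + 75.35°) = -161.61°

At ω = 156 rad/s:
pole (1 + j156·0.1) = 1 + j15.6 → |·| ≈ 15.632, ∠ ≈ 86.33°
pole (1 + j156·0.025) = 1 + j3.9 → |·| ≈ 4.0262, ∠ ≈ 75.62°
|G| = 0.125 · 1 / (15.632 · 4.0262) ≈ 0.0019861
Gain = 20 log₁₀(0.0019861) ≈ -54.04 dB
∠G = (0°) − (86.33° + 75.62°) = -161.95°

ω = 153: -53.7 dB, -161.6°; ω = 156: -54.0 dB, -162.0°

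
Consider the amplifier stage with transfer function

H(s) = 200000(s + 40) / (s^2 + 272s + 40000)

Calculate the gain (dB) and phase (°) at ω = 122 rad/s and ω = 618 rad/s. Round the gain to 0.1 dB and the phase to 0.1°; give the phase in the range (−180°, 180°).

ω = 122: 55.8 dB, 19.0°; ω = 618: 50.2 dB, -67.5°

At s = jω = j122:
zero (s+40): 40 + j122 → |·| = √(40²+122²) = √16484 ≈ 128.39, ∠ = arctan(122/40) ≈ 71.85°
quadratic: (j122)² + 272·j122 + 40000 = 25116 + j33184 → |·| ≈ 41617, ∠ ≈ 52.88°
|H| = 200000 · 128.39 / 41617 ≈ 617.01
Gain = 20 log₁₀(617.01) ≈ 55.81 dB
∠H = 71.85° − 52.88° = 18.97°

At s = jω = j618:
zero (s+40): 40 + j618 → |·| = √(40²+618²) = √383524 ≈ 619.29, ∠ = arctan(618/40) ≈ 86.30°
quadratic: (j618)² + 272·j618 + 40000 = -341924 + j168096 → |·| ≈ 3.8101e+05, ∠ ≈ 153.82°
|H| = 200000 · 619.29 / 3.8101e+05 ≈ 325.08
Gain = 20 log₁₀(325.08) ≈ 50.24 dB
∠H = 86.30° − 153.82° = -67.52°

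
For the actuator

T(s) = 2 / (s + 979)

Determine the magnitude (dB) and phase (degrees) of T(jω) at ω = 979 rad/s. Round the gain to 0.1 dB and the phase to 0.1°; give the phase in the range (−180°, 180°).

-56.8 dB, -45.0°

At s = jω = j979:
pole (s+979): 979 + j979 → |·| = √(979²+979²) = √1916882 ≈ 1384.5, ∠ = arctan(979/979) ≈ 45.00°
|T| = 2 / 1384.5 ≈ 0.0014446
Gain = 20 log₁₀(0.0014446) ≈ -56.81 dB
∠T = 0.00° − 45.00° = -45.00°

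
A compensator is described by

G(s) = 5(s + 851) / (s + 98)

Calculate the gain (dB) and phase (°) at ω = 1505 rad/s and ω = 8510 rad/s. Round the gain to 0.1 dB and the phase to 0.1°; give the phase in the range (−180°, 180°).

At s = jω = j1505:
zero (s+851): 851 + j1505 → |·| = √(851²+1505²) = √2989226 ≈ 1728.9, ∠ = arctan(1505/851) ≈ 60.51°
pole (s+98): 98 + j1505 → |·| = √(98²+1505²) = √2274629 ≈ 1508.2, ∠ = arctan(1505/98) ≈ 86.27°
|G| = 5 · 1728.9 / 1508.2 ≈ 5.7317
Gain = 20 log₁₀(5.7317) ≈ 15.17 dB
∠G = 60.51° − 86.27° = -25.76°

At s = jω = j8510:
zero (s+851): 851 + j8510 → |·| = √(851²+8510²) = √73144301 ≈ 8552.4, ∠ = arctan(8510/851) ≈ 84.29°
pole (s+98): 98 + j8510 → |·| = √(98²+8510²) = √72429704 ≈ 8510.6, ∠ = arctan(8510/98) ≈ 89.34°
|G| = 5 · 8552.4 / 8510.6 ≈ 5.0246
Gain = 20 log₁₀(5.0246) ≈ 14.02 dB
∠G = 84.29° − 89.34° = -5.05°

ω = 1505: 15.2 dB, -25.8°; ω = 8510: 14.0 dB, -5.1°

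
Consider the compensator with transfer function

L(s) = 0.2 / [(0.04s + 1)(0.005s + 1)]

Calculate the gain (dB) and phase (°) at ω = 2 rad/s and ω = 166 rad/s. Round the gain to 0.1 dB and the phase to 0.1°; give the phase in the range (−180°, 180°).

At ω = 2 rad/s:
pole (1 + j2·0.04) = 1 + j0.08 → |·| ≈ 1.0032, ∠ ≈ 4.57°
pole (1 + j2·0.005) = 1 + j0.01 → |·| ≈ 1, ∠ ≈ 0.57°
|L| = 0.2 · 1 / (1.0032 · 1) ≈ 0.19936
Gain = 20 log₁₀(0.19936) ≈ -14.01 dB
∠L = (0°) − (4.57° + 0.57°) = -5.14°

At ω = 166 rad/s:
pole (1 + j166·0.04) = 1 + j6.64 → |·| ≈ 6.7149, ∠ ≈ 81.44°
pole (1 + j166·0.005) = 1 + j0.83 → |·| ≈ 1.2996, ∠ ≈ 39.69°
|L| = 0.2 · 1 / (6.7149 · 1.2996) ≈ 0.022918
Gain = 20 log₁₀(0.022918) ≈ -32.80 dB
∠L = (0°) − (81.44° + 39.69°) = -121.13°

ω = 2: -14.0 dB, -5.1°; ω = 166: -32.8 dB, -121.1°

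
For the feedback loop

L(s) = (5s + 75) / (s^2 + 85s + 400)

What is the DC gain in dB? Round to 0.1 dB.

-14.5 dB

L(0) = 75 / 400 = 0.1875
20 log₁₀(0.1875) ≈ -14.54 dB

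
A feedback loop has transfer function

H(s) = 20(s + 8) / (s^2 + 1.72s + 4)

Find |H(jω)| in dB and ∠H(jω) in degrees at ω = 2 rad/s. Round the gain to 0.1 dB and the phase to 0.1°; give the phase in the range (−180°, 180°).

At s = jω = j2:
zero (s+8): 8 + j2 → |·| = √(8²+2²) = √68 ≈ 8.2462, ∠ = arctan(2/8) ≈ 14.04°
quadratic: (j2)² + 1.72·j2 + 4 = 0 + j3.44 → |·| ≈ 3.44, ∠ ≈ 90.00°
|H| = 20 · 8.2462 / 3.44 ≈ 47.943
Gain = 20 log₁₀(47.943) ≈ 33.61 dB
∠H = 14.04° − 90.00° = -75.96°

33.6 dB, -76.0°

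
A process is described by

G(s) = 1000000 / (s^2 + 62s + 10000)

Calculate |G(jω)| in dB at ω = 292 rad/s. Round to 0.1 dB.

At s = jω = j292:
quadratic: (j292)² + 62·j292 + 10000 = -75264 + j18104 → |·| ≈ 77411, ∠ ≈ 166.48°
|G| = 1000000 / 77411 ≈ 12.918
Gain = 20 log₁₀(12.918) ≈ 22.22 dB

22.2 dB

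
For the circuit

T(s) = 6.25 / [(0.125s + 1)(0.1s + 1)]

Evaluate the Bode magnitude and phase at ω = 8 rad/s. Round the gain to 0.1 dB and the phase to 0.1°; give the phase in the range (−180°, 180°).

10.8 dB, -83.7°

At ω = 8 rad/s:
pole (1 + j8·0.125) = 1 + j1 → |·| ≈ 1.4142, ∠ ≈ 45.00°
pole (1 + j8·0.1) = 1 + j0.8 → |·| ≈ 1.2806, ∠ ≈ 38.66°
|T| = 6.25 · 1 / (1.4142 · 1.2806) ≈ 3.4511
Gain = 20 log₁₀(3.4511) ≈ 10.76 dB
∠T = (0°) − (45.00° + 38.66°) = -83.66°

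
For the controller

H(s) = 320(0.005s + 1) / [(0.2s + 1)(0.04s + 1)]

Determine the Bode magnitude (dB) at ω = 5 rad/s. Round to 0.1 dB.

46.9 dB

At ω = 5 rad/s:
zero (1 + j5·0.005) = 1 + j0.025 → |·| ≈ 1.0003, ∠ ≈ 1.43°
pole (1 + j5·0.2) = 1 + j1 → |·| ≈ 1.4142, ∠ ≈ 45.00°
pole (1 + j5·0.04) = 1 + j0.2 → |·| ≈ 1.0198, ∠ ≈ 11.31°
|H| = 320 · 1.0003 / (1.4142 · 1.0198) ≈ 221.95
Gain = 20 log₁₀(221.95) ≈ 46.93 dB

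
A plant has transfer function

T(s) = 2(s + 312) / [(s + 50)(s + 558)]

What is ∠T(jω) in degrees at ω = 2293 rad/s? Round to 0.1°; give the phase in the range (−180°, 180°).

-82.8°

At s = jω = j2293:
zero (s+312): 312 + j2293 → |·| = √(312²+2293²) = √5355193 ≈ 2314.1, ∠ = arctan(2293/312) ≈ 82.25°
pole (s+50): 50 + j2293 → |·| = √(50²+2293²) = √5260349 ≈ 2293.5, ∠ = arctan(2293/50) ≈ 88.75°
pole (s+558): 558 + j2293 → |·| = √(558²+2293²) = √5569213 ≈ 2359.9, ∠ = arctan(2293/558) ≈ 76.32°
∠T = 82.25° − 165.07° = -82.82°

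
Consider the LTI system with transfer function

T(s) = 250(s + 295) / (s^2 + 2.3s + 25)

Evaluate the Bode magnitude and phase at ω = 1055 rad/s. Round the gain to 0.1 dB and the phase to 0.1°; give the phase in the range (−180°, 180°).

At s = jω = j1055:
zero (s+295): 295 + j1055 → |·| = √(295²+1055²) = √1200050 ≈ 1095.5, ∠ = arctan(1055/295) ≈ 74.38°
quadratic: (j1055)² + 2.3·j1055 + 25 = -1113000 + j2426.5 → |·| ≈ 1.113e+06, ∠ ≈ 179.88°
|T| = 250 · 1095.5 / 1.113e+06 ≈ 0.24607
Gain = 20 log₁₀(0.24607) ≈ -12.18 dB
∠T = 74.38° − 179.88° = -105.50°

-12.2 dB, -105.5°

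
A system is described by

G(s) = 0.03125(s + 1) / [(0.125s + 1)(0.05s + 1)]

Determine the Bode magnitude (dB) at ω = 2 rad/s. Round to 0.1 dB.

-23.4 dB

At ω = 2 rad/s:
zero (1 + j2·1) = 1 + j2 → |·| ≈ 2.2361, ∠ ≈ 63.43°
pole (1 + j2·0.125) = 1 + j0.25 → |·| ≈ 1.0308, ∠ ≈ 14.04°
pole (1 + j2·0.05) = 1 + j0.1 → |·| ≈ 1.005, ∠ ≈ 5.71°
|G| = 0.03125 · 2.2361 / (1.0308 · 1.005) ≈ 0.067453
Gain = 20 log₁₀(0.067453) ≈ -23.42 dB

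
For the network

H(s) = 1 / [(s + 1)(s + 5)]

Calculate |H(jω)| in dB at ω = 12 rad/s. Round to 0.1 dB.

-43.9 dB

At s = jω = j12:
pole (s+1): 1 + j12 → |·| = √(1²+12²) = √145 ≈ 12.042, ∠ = arctan(12/1) ≈ 85.24°
pole (s+5): 5 + j12 → |·| = √(5²+12²) = √169 ≈ 13, ∠ = arctan(12/5) ≈ 67.38°
|H| = 1 / 156.55 ≈ 0.0063877
Gain = 20 log₁₀(0.0063877) ≈ -43.89 dB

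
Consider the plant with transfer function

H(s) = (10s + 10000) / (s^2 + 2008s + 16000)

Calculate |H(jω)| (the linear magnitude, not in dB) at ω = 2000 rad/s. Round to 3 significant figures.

0.00395

Substitute s = j2000:
Numerator: 10(j2000) + 10000 = 10000 + j20000
Denominator: (j2000)^2 + 2008(j2000) + 16000 = -3984000 + j4016000
|N| = √(10000² + 20000²) ≈ 22361, ∠N ≈ 63.43°
|D| = √(3984000² + 4016000²) ≈ 5.6569e+06, ∠D ≈ 134.77°
|H| = 22361 / 5.6569e+06 ≈ 0.0039529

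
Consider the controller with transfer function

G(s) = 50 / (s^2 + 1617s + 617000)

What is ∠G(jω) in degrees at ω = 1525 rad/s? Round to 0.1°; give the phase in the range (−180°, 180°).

-124.7°

Substitute s = j1525:
Numerator: 50 = 50 + j0
Denominator: (j1525)^2 + 1617(j1525) + 617000 = -1708625 + j2465925
|N| = √(50² + 0²) ≈ 50, ∠N ≈ 0.00°
|D| = √(1708625² + 2465925²) ≈ 3e+06, ∠D ≈ 124.72°
∠G = 0.00° − 124.72° = -124.72°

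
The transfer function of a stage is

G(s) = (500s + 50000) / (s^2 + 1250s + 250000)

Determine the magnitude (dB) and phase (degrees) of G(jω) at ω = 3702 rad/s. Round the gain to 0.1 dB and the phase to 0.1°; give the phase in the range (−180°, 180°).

Substitute s = j3702:
Numerator: 500(j3702) + 50000 = 50000 + j1851000
Denominator: (j3702)^2 + 1250(j3702) + 250000 = -13454804 + j4627500
|N| = √(50000² + 1851000²) ≈ 1.8517e+06, ∠N ≈ 88.45°
|D| = √(13454804² + 4627500²) ≈ 1.4228e+07, ∠D ≈ 161.02°
|G| = 1.8517e+06 / 1.4228e+07 ≈ 0.13014
Gain = 20 log₁₀(0.13014) ≈ -17.71 dB
∠G = 88.45° − 161.02° = -72.57°

-17.7 dB, -72.6°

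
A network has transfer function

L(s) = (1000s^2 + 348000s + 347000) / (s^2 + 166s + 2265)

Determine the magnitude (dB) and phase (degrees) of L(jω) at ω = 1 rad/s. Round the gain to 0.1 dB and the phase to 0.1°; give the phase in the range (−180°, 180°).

Substitute s = j1:
Numerator: 1000(j1)^2 + 348000(j1) + 347000 = 346000 + j348000
Denominator: (j1)^2 + 166(j1) + 2265 = 2264 + j166
|N| = √(346000² + 348000²) ≈ 4.9073e+05, ∠N ≈ 45.17°
|D| = √(2264² + 166²) ≈ 2270.1, ∠D ≈ 4.19°
|L| = 4.9073e+05 / 2270.1 ≈ 216.17
Gain = 20 log₁₀(216.17) ≈ 46.70 dB
∠L = 45.17° − 4.19° = 40.98°

46.7 dB, 41.0°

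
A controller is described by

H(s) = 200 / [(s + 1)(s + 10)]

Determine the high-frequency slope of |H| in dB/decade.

Each pole contributes −20 dB/decade at high frequency; each zero contributes +20 dB/decade.
Net: 0 zero(s) − 2 pole(s) → -40 dB/decade.

-40 dB/decade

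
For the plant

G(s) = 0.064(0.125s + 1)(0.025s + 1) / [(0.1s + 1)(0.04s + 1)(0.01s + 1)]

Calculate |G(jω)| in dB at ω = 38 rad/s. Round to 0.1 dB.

At ω = 38 rad/s:
zero (1 + j38·0.125) = 1 + j4.75 → |·| ≈ 4.8541, ∠ ≈ 78.11°
zero (1 + j38·0.025) = 1 + j0.95 → |·| ≈ 1.3793, ∠ ≈ 43.53°
pole (1 + j38·0.1) = 1 + j3.8 → |·| ≈ 3.9294, ∠ ≈ 75.26°
pole (1 + j38·0.04) = 1 + j1.52 → |·| ≈ 1.8195, ∠ ≈ 56.66°
pole (1 + j38·0.01) = 1 + j0.38 → |·| ≈ 1.0698, ∠ ≈ 20.81°
|G| = 0.064 · 4.8541 · 1.3793 / (3.9294 · 1.8195 · 1.0698) ≈ 0.056023
Gain = 20 log₁₀(0.056023) ≈ -25.03 dB

-25.0 dB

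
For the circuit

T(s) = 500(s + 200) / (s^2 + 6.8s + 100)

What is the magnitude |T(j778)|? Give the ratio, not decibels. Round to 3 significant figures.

At s = jω = j778:
zero (s+200): 200 + j778 → |·| = √(200²+778²) = √645284 ≈ 803.3, ∠ = arctan(778/200) ≈ 75.58°
quadratic: (j778)² + 6.8·j778 + 100 = -605184 + j5290.4 → |·| ≈ 6.0521e+05, ∠ ≈ 179.50°
|T| = 500 · 803.3 / 6.0521e+05 ≈ 0.66365

0.664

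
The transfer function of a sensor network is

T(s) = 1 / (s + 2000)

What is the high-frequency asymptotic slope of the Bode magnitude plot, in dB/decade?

-20 dB/decade

Each pole contributes −20 dB/decade at high frequency; each zero contributes +20 dB/decade.
Net: 0 zero(s) − 1 pole(s) → -20 dB/decade.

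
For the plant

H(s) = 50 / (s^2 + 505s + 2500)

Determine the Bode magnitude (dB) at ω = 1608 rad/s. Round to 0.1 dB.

Substitute s = j1608:
Numerator: 50 = 50 + j0
Denominator: (j1608)^2 + 505(j1608) + 2500 = -2583164 + j812040
|N| = √(50² + 0²) ≈ 50, ∠N ≈ 0.00°
|D| = √(2583164² + 812040²) ≈ 2.7078e+06, ∠D ≈ 162.55°
|H| = 50 / 2.7078e+06 ≈ 1.8465e-05
Gain = 20 log₁₀(1.8465e-05) ≈ -94.67 dB

-94.7 dB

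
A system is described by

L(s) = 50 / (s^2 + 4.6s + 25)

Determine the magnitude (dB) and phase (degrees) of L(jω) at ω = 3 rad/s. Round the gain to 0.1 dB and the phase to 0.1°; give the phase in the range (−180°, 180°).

At s = jω = j3:
quadratic: (j3)² + 4.6·j3 + 25 = 16 + j13.8 → |·| ≈ 21.129, ∠ ≈ 40.78°
|L| = 50 / 21.129 ≈ 2.3664
Gain = 20 log₁₀(2.3664) ≈ 7.48 dB
∠L = 0.00° − 40.78° = -40.78°

7.5 dB, -40.8°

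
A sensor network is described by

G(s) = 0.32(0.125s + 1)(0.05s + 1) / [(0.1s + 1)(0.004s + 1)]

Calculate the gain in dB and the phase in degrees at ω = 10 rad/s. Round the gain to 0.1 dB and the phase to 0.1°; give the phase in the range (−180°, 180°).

At ω = 10 rad/s:
zero (1 + j10·0.125) = 1 + j1.25 → |·| ≈ 1.6008, ∠ ≈ 51.34°
zero (1 + j10·0.05) = 1 + j0.5 → |·| ≈ 1.118, ∠ ≈ 26.57°
pole (1 + j10·0.1) = 1 + j1 → |·| ≈ 1.4142, ∠ ≈ 45.00°
pole (1 + j10·0.004) = 1 + j0.04 → |·| ≈ 1.0008, ∠ ≈ 2.29°
|G| = 0.32 · 1.6008 · 1.118 / (1.4142 · 1.0008) ≈ 0.40464
Gain = 20 log₁₀(0.40464) ≈ -7.86 dB
∠G = (51.34° + 26.57°) − (45.00° + 2.29°) = 30.62°

-7.9 dB, 30.6°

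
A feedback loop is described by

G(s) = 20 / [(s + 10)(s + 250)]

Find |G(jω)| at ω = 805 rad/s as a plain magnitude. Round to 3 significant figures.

At s = jω = j805:
pole (s+10): 10 + j805 → |·| = √(10²+805²) = √648125 ≈ 805.06, ∠ = arctan(805/10) ≈ 89.29°
pole (s+250): 250 + j805 → |·| = √(250²+805²) = √710525 ≈ 842.93, ∠ = arctan(805/250) ≈ 72.75°
|G| = 20 / 6.7861e+05 ≈ 2.9472e-05

2.95e-05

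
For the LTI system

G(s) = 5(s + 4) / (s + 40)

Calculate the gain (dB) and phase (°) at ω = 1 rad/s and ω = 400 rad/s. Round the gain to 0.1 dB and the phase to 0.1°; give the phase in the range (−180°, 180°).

At s = jω = j1:
zero (s+4): 4 + j1 → |·| = √(4²+1²) = √17 ≈ 4.1231, ∠ = arctan(1/4) ≈ 14.04°
pole (s+40): 40 + j1 → |·| = √(40²+1²) = √1601 ≈ 40.012, ∠ = arctan(1/40) ≈ 1.43°
|G| = 5 · 4.1231 / 40.012 ≈ 0.51523
Gain = 20 log₁₀(0.51523) ≈ -5.76 dB
∠G = 14.04° − 1.43° = 12.61°

At s = jω = j400:
zero (s+4): 4 + j400 → |·| = √(4²+400²) = √160016 ≈ 400.02, ∠ = arctan(400/4) ≈ 89.43°
pole (s+40): 40 + j400 → |·| = √(40²+400²) = √161600 ≈ 402, ∠ = arctan(400/40) ≈ 84.29°
|G| = 5 · 400.02 / 402 ≈ 4.9754
Gain = 20 log₁₀(4.9754) ≈ 13.94 dB
∠G = 89.43° − 84.29° = 5.14°

ω = 1: -5.8 dB, 12.6°; ω = 400: 13.9 dB, 5.1°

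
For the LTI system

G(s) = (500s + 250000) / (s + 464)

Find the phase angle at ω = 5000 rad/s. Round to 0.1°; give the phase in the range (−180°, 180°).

-0.4°

Substitute s = j5000:
Numerator: 500(j5000) + 250000 = 250000 + j2500000
Denominator: (j5000) + 464 = 464 + j5000
|N| = √(250000² + 2500000²) ≈ 2.5125e+06, ∠N ≈ 84.29°
|D| = √(464² + 5000²) ≈ 5021.5, ∠D ≈ 84.70°
∠G = 84.29° − 84.70° = -0.41°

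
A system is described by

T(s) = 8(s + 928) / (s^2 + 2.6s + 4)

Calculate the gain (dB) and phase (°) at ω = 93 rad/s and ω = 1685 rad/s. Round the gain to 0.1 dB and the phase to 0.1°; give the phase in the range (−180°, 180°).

At s = jω = j93:
zero (s+928): 928 + j93 → |·| = √(928²+93²) = √869833 ≈ 932.65, ∠ = arctan(93/928) ≈ 5.72°
quadratic: (j93)² + 2.6·j93 + 4 = -8645 + j241.8 → |·| ≈ 8648.4, ∠ ≈ 178.40°
|T| = 8 · 932.65 / 8648.4 ≈ 0.86273
Gain = 20 log₁₀(0.86273) ≈ -1.28 dB
∠T = 5.72° − 178.40° = -172.68°

At s = jω = j1685:
zero (s+928): 928 + j1685 → |·| = √(928²+1685²) = √3700409 ≈ 1923.6, ∠ = arctan(1685/928) ≈ 61.16°
quadratic: (j1685)² + 2.6·j1685 + 4 = -2839221 + j4381 → |·| ≈ 2.8392e+06, ∠ ≈ 179.91°
|T| = 8 · 1923.6 / 2.8392e+06 ≈ 0.0054201
Gain = 20 log₁₀(0.0054201) ≈ -45.32 dB
∠T = 61.16° − 179.91° = -118.75°

ω = 93: -1.3 dB, -172.7°; ω = 1685: -45.3 dB, -118.8°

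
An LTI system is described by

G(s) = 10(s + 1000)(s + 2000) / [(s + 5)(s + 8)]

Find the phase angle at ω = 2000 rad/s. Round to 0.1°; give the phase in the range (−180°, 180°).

At s = jω = j2000:
zero (s+1000): 1000 + j2000 → |·| = √(1000²+2000²) = √5000000 ≈ 2236.1, ∠ = arctan(2000/1000) ≈ 63.43°
zero (s+2000): 2000 + j2000 → |·| = √(2000²+2000²) = √8000000 ≈ 2828.4, ∠ = arctan(2000/2000) ≈ 45.00°
pole (s+5): 5 + j2000 → |·| = √(5²+2000²) = √4000025 ≈ 2000, ∠ = arctan(2000/5) ≈ 89.86°
pole (s+8): 8 + j2000 → |·| = √(8²+2000²) = √4000064 ≈ 2000, ∠ = arctan(2000/8) ≈ 89.77°
∠G = 108.43° − 179.63° = -71.20°

-71.2°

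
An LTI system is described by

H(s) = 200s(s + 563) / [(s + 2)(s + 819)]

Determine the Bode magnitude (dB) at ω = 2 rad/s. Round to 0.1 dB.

39.8 dB

At s = jω = j2:
zero (s+563): 563 + j2 → |·| = √(563²+2²) = √316973 ≈ 563, ∠ = arctan(2/563) ≈ 0.20°
zero at origin: s = j2 → |·| = 2, ∠ = 90.00°
pole (s+2): 2 + j2 → |·| = √(2²+2²) = √8 ≈ 2.8284, ∠ = arctan(2/2) ≈ 45.00°
pole (s+819): 819 + j2 → |·| = √(819²+2²) = √670765 ≈ 819, ∠ = arctan(2/819) ≈ 0.14°
|H| = 200 · 1126 / 2316.5 ≈ 97.216
Gain = 20 log₁₀(97.216) ≈ 39.75 dB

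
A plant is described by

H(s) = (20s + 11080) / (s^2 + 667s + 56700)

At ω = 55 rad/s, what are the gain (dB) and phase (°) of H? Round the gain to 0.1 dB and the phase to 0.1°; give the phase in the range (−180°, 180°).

-15.3 dB, -28.7°

Substitute s = j55:
Numerator: 20(j55) + 11080 = 11080 + j1100
Denominator: (j55)^2 + 667(j55) + 56700 = 53675 + j36685
|N| = √(11080² + 1100²) ≈ 11134, ∠N ≈ 5.67°
|D| = √(53675² + 36685²) ≈ 65014, ∠D ≈ 34.35°
|H| = 11134 / 65014 ≈ 0.17126
Gain = 20 log₁₀(0.17126) ≈ -15.33 dB
∠H = 5.67° − 34.35° = -28.68°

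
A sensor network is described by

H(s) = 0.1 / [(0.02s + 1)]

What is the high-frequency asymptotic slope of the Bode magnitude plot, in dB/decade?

Each pole contributes −20 dB/decade at high frequency; each zero contributes +20 dB/decade.
Net: 0 zero(s) − 1 pole(s) → -20 dB/decade.

-20 dB/decade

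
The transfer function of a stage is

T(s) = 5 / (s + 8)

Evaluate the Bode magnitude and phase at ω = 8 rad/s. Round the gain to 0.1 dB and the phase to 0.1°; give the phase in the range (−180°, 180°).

Substitute s = j8:
Numerator: 5 = 5 + j0
Denominator: (j8) + 8 = 8 + j8
|N| = √(5² + 0²) ≈ 5, ∠N ≈ 0.00°
|D| = √(8² + 8²) ≈ 11.314, ∠D ≈ 45.00°
|T| = 5 / 11.314 ≈ 0.44193
Gain = 20 log₁₀(0.44193) ≈ -7.09 dB
∠T = 0.00° − 45.00° = -45.00°

-7.1 dB, -45.0°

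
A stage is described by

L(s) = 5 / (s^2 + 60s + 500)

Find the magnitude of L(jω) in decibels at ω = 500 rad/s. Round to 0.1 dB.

-94.0 dB

Substitute s = j500:
Numerator: 5 = 5 + j0
Denominator: (j500)^2 + 60(j500) + 500 = -249500 + j30000
|N| = √(5² + 0²) ≈ 5, ∠N ≈ 0.00°
|D| = √(249500² + 30000²) ≈ 2.513e+05, ∠D ≈ 173.14°
|L| = 5 / 2.513e+05 ≈ 1.9897e-05
Gain = 20 log₁₀(1.9897e-05) ≈ -94.02 dB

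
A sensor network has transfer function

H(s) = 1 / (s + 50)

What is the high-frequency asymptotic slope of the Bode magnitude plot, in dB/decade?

Each pole contributes −20 dB/decade at high frequency; each zero contributes +20 dB/decade.
Net: 0 zero(s) − 1 pole(s) → -20 dB/decade.

-20 dB/decade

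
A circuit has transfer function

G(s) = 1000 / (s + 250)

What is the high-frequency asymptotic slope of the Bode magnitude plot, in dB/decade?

-20 dB/decade

Each pole contributes −20 dB/decade at high frequency; each zero contributes +20 dB/decade.
Net: 0 zero(s) − 1 pole(s) → -20 dB/decade.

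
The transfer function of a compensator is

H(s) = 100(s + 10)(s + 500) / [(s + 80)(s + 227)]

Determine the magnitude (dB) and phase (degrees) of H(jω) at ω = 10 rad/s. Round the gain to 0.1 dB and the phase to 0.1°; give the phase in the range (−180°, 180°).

31.7 dB, 36.5°

At s = jω = j10:
zero (s+10): 10 + j10 → |·| = √(10²+10²) = √200 ≈ 14.142, ∠ = arctan(10/10) ≈ 45.00°
zero (s+500): 500 + j10 → |·| = √(500²+10²) = √250100 ≈ 500.1, ∠ = arctan(10/500) ≈ 1.15°
pole (s+80): 80 + j10 → |·| = √(80²+10²) = √6500 ≈ 80.623, ∠ = arctan(10/80) ≈ 7.13°
pole (s+227): 227 + j10 → |·| = √(227²+10²) = √51629 ≈ 227.22, ∠ = arctan(10/227) ≈ 2.52°
|H| = 100 · 7072.4 / 18319 ≈ 38.607
Gain = 20 log₁₀(38.607) ≈ 31.73 dB
∠H = 46.15° − 9.65° = 36.50°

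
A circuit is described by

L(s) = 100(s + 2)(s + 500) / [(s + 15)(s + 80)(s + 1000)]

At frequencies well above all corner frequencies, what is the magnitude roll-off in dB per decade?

-20 dB/decade

Each pole contributes −20 dB/decade at high frequency; each zero contributes +20 dB/decade.
Net: 2 zero(s) − 3 pole(s) → -20 dB/decade.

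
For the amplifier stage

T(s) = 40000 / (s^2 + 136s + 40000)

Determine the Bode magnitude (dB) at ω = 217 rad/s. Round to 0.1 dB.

2.4 dB

At s = jω = j217:
quadratic: (j217)² + 136·j217 + 40000 = -7089 + j29512 → |·| ≈ 30351, ∠ ≈ 103.51°
|T| = 40000 / 30351 ≈ 1.3179
Gain = 20 log₁₀(1.3179) ≈ 2.40 dB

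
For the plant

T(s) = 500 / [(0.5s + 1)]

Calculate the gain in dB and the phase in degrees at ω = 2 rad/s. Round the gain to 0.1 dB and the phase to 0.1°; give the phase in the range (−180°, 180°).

51.0 dB, -45.0°

At ω = 2 rad/s:
pole (1 + j2·0.5) = 1 + j1 → |·| ≈ 1.4142, ∠ ≈ 45.00°
|T| = 500 · 1 / (1.4142) ≈ 353.56
Gain = 20 log₁₀(353.56) ≈ 50.97 dB
∠T = (0°) − (45.00°) = -45.00°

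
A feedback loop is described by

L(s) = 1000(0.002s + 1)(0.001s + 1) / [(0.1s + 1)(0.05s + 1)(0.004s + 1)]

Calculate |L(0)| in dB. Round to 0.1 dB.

L(0) = 1000 · 1 / 1 = 1000
20 log₁₀(1000) ≈ 60.00 dB

60.0 dB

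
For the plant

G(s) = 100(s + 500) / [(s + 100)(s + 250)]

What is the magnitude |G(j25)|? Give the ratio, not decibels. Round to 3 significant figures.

1.93

At s = jω = j25:
zero (s+500): 500 + j25 → |·| = √(500²+25²) = √250625 ≈ 500.62, ∠ = arctan(25/500) ≈ 2.86°
pole (s+100): 100 + j25 → |·| = √(100²+25²) = √10625 ≈ 103.08, ∠ = arctan(25/100) ≈ 14.04°
pole (s+250): 250 + j25 → |·| = √(250²+25²) = √63125 ≈ 251.25, ∠ = arctan(25/250) ≈ 5.71°
|G| = 100 · 500.62 / 25899 ≈ 1.933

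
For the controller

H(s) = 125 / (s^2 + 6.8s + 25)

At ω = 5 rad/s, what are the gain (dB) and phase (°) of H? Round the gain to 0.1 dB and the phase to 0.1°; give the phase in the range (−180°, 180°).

At s = jω = j5:
quadratic: (j5)² + 6.8·j5 + 25 = 0 + j34 → |·| ≈ 34, ∠ ≈ 90.00°
|H| = 125 / 34 ≈ 3.6765
Gain = 20 log₁₀(3.6765) ≈ 11.31 dB
∠H = 0.00° − 90.00° = -90.00°

11.3 dB, -90.0°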